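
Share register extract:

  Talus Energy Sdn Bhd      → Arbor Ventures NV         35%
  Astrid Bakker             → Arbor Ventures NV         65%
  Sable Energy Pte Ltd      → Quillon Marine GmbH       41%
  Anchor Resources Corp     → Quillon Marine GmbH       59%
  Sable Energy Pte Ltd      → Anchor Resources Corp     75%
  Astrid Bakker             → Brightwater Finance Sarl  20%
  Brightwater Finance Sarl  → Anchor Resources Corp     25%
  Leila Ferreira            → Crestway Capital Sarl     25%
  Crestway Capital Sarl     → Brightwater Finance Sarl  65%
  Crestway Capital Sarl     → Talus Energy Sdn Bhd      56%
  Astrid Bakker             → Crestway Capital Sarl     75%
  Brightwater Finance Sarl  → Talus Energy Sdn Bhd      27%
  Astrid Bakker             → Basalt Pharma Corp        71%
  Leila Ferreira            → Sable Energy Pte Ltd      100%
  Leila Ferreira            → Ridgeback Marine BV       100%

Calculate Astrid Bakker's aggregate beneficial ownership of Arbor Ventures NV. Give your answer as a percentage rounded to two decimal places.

Astrid reaches Arbor along 4 paths.
Direct stake: 65% = 65%.
Via Crestway → Brightwater → Talus: 75% × 65% × 27% × 35% = 4.606875%.
Via Brightwater → Talus: 20% × 27% × 35% = 1.89%.
Via Crestway → Talus: 75% × 56% × 35% = 14.7%.
Total: 65% + 4.606875% + 1.89% + 14.7% = 86.196875%.
Rounded: 86.20%.

86.20%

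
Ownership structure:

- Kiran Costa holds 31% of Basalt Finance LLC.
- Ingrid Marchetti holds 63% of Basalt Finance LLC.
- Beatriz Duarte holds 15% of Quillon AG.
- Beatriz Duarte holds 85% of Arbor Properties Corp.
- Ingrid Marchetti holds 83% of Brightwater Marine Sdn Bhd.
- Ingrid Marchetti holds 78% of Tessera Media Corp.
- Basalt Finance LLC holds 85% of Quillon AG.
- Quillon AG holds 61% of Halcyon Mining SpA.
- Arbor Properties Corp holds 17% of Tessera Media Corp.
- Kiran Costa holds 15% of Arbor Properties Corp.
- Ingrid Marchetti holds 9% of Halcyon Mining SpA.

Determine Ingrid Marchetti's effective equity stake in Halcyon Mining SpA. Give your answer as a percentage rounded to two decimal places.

Ingrid reaches Halcyon along 2 paths.
Direct stake: 9% = 9%.
Via Basalt → Quillon: 63% × 85% × 61% = 32.6655%.
Total: 9% + 32.6655% = 41.6655%.
Rounded: 41.67%.

41.67%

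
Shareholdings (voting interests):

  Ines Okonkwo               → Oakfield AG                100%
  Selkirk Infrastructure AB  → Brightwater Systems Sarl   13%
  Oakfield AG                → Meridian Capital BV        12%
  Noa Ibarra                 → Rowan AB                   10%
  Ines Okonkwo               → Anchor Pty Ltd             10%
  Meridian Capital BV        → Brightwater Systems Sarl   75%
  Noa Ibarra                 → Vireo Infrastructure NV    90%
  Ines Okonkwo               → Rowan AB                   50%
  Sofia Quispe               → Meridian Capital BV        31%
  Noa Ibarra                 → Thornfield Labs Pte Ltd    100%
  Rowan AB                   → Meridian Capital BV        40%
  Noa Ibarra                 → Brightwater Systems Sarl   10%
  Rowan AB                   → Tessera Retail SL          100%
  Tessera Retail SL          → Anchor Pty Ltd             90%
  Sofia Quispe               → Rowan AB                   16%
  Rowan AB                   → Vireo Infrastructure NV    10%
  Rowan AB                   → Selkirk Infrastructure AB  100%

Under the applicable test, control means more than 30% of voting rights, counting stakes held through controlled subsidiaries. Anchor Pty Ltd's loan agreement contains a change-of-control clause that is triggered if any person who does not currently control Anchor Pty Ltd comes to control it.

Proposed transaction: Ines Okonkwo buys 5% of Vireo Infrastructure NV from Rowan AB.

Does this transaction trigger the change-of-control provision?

The purchase adds only to Ines's holdings (Rowan's stake shrinks), so Ines is the only person who could newly come to control Anchor.
Ines holds 50% of Rowan, so Ines controls Rowan.
Rowan holds 100% of Tessera, so Ines controls Tessera.
Ines and Tessera together hold 10% + 90% = 100% of Anchor, so Ines controls Anchor.
So Ines already controls Anchor before the transaction.
After the purchase, Ines holds 5% of Vireo directly, and Rowan's stake falls to 5%.
Ines controlled Anchor already, so this is not a new person acquiring control; every other person's position is unchanged or reduced.
No new person acquires control, so the clause is not triggered.

No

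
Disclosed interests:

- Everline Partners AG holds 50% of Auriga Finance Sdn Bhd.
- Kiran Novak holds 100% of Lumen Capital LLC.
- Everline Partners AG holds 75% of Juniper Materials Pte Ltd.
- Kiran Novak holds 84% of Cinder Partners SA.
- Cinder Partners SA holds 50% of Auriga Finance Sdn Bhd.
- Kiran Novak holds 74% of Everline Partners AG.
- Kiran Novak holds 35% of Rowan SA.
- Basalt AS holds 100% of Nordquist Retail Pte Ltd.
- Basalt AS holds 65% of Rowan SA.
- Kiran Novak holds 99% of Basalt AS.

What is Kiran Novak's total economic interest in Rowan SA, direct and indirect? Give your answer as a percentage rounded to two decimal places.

99.35%

Kiran reaches Rowan along 2 paths.
Via Basalt: 99% × 65% = 64.35%.
Direct stake: 35% = 35%.
Total: 64.35% + 35% = 99.35%.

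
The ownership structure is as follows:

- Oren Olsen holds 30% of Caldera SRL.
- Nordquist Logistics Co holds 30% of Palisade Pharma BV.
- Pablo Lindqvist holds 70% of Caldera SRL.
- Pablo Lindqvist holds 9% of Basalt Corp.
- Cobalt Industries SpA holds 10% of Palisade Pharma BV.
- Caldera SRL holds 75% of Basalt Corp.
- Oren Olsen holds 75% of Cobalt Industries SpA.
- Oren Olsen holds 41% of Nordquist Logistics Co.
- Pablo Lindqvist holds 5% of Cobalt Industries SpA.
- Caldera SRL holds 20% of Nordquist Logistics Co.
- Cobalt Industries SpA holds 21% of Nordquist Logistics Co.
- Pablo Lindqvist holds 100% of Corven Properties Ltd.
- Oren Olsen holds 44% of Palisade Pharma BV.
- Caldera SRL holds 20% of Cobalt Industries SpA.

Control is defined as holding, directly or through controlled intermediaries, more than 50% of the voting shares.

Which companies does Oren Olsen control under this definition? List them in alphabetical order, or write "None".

Oren holds 75% of Cobalt, so Oren controls Cobalt.
Cobalt and Oren together hold 21% + 41% = 62% of Nordquist, so Oren controls Nordquist.
Cobalt and Oren and Nordquist together hold 10% + 44% + 30% = 84% of Palisade, so Oren controls Palisade.
No other company's threshold is met.

Cobalt Industries SpA, Nordquist Logistics Co, Palisade Pharma BV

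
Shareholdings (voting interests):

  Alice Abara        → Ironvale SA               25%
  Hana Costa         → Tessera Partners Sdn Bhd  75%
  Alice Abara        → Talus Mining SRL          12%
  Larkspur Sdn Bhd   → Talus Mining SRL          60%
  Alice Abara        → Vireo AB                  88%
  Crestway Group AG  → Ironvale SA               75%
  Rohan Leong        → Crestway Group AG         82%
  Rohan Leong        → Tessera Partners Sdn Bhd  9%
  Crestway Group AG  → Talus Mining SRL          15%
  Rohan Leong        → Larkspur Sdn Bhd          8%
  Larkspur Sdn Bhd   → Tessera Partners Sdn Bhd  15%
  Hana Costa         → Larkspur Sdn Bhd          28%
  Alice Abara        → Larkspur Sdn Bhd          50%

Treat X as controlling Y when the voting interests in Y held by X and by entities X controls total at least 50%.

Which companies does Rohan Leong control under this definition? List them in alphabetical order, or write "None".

Rohan holds 82% of Crestway, so Rohan controls Crestway.
Crestway holds 75% of Ironvale, so Rohan controls Ironvale.
No other company's threshold is met.

Crestway Group AG, Ironvale SA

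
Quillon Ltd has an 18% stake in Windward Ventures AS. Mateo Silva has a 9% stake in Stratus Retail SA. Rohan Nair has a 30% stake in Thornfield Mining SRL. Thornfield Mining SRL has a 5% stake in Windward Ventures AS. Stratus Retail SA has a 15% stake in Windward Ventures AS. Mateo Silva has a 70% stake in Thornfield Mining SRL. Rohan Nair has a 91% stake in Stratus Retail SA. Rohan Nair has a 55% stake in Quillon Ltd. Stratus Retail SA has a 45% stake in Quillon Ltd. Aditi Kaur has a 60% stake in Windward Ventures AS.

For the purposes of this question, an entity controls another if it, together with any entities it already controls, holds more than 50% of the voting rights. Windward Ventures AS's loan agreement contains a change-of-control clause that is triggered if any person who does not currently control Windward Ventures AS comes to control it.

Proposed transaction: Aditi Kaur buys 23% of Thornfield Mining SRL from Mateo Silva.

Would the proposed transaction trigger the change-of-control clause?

The purchase adds only to Aditi's holdings (Mateo's stake shrinks), so Aditi is the only person who could newly come to control Windward.
Aditi holds 60% of Windward, so Aditi controls Windward.
So Aditi already controls Windward before the transaction.
After the purchase, Aditi holds 23% of Thornfield directly, and Mateo's stake falls to 47%.
Aditi controlled Windward already, so this is not a new person acquiring control; every other person's position is unchanged or reduced.
No new person acquires control, so the clause is not triggered.

No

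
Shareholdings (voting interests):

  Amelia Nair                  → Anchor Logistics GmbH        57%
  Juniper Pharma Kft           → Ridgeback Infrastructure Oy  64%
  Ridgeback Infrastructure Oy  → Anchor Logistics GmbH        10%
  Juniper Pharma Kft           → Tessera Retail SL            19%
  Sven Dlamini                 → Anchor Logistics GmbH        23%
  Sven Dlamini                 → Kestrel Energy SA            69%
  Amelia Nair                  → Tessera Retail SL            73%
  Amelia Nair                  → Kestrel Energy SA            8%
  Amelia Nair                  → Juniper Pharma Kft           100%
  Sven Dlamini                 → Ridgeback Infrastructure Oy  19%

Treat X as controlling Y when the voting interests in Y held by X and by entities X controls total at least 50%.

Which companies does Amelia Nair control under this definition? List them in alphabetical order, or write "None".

Amelia holds 100% of Juniper, so Amelia controls Juniper.
Juniper holds 64% of Ridgeback, so Amelia controls Ridgeback.
Juniper and Amelia together hold 19% + 73% = 92% of Tessera, so Amelia controls Tessera.
Ridgeback and Amelia together hold 10% + 57% = 67% of Anchor, so Amelia controls Anchor.
No other company's threshold is met.

Anchor Logistics GmbH, Juniper Pharma Kft, Ridgeback Infrastructure Oy, Tessera Retail SL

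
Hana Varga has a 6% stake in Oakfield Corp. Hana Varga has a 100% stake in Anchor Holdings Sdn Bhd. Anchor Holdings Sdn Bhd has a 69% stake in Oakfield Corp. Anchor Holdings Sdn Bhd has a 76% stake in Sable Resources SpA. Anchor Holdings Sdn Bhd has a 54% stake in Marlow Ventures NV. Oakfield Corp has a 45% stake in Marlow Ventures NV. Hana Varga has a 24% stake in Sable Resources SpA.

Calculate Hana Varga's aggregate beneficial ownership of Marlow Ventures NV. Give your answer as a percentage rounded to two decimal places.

Hana reaches Marlow along 3 paths.
Via Anchor: 100% × 54% = 54%.
Via Oakfield: 6% × 45% = 2.7%.
Via Anchor → Oakfield: 100% × 69% × 45% = 31.05%.
Total: 54% + 2.7% + 31.05% = 87.75%.

87.75%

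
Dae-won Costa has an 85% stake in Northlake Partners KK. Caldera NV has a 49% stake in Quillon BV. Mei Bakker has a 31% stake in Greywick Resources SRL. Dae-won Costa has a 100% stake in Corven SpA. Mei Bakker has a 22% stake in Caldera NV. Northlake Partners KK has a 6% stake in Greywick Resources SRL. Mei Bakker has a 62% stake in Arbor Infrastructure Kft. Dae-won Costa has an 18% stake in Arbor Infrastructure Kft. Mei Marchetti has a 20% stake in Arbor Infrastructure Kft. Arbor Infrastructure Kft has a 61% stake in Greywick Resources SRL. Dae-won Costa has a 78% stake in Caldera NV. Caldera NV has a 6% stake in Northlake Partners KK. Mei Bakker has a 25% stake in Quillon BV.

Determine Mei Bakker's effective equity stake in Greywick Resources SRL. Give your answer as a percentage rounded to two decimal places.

Mei Bakker reaches Greywick along 3 paths.
Via Arbor: 62% × 61% = 37.82%.
Direct stake: 31% = 31%.
Via Caldera → Northlake: 22% × 6% × 6% = 0.0792%.
Total: 37.82% + 31% + 0.0792% = 68.8992%.
Rounded: 68.90%.

68.90%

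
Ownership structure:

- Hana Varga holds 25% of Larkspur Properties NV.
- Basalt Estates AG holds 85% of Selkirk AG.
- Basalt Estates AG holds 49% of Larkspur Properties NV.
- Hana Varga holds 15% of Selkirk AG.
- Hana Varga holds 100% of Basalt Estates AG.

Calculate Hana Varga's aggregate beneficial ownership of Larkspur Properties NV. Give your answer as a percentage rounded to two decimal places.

74.00%

Hana reaches Larkspur along 2 paths.
Direct stake: 25% = 25%.
Via Basalt: 100% × 49% = 49%.
Total: 25% + 49% = 74%.
Rounded: 74.00%.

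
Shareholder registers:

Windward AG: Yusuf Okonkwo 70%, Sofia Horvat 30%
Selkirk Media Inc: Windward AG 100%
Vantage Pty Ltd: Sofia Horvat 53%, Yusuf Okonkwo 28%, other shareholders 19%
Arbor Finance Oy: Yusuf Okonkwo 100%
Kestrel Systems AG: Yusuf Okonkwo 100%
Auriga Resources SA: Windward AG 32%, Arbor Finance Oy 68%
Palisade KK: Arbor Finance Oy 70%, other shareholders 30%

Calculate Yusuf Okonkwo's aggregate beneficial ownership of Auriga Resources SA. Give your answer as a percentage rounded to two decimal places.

90.40%

Yusuf reaches Auriga along 2 paths.
Via Windward: 70% × 32% = 22.4%.
Via Arbor: 100% × 68% = 68%.
Total: 22.4% + 68% = 90.4%.
Rounded: 90.40%.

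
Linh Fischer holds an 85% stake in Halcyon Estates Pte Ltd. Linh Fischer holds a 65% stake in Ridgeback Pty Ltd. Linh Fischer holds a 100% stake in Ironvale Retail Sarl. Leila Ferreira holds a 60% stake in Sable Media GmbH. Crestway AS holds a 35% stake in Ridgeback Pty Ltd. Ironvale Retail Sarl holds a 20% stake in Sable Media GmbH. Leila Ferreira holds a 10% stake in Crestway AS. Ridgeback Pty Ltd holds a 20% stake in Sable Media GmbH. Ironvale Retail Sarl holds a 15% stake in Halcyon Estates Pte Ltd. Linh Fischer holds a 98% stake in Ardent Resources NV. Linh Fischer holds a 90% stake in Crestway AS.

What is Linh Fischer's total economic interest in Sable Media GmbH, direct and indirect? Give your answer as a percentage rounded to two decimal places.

39.30%

Linh reaches Sable along 3 paths.
Via Ironvale: 100% × 20% = 20%.
Via Crestway → Ridgeback: 90% × 35% × 20% = 6.3%.
Via Ridgeback: 65% × 20% = 13%.
Total: 20% + 6.3% + 13% = 39.3%.
Rounded: 39.30%.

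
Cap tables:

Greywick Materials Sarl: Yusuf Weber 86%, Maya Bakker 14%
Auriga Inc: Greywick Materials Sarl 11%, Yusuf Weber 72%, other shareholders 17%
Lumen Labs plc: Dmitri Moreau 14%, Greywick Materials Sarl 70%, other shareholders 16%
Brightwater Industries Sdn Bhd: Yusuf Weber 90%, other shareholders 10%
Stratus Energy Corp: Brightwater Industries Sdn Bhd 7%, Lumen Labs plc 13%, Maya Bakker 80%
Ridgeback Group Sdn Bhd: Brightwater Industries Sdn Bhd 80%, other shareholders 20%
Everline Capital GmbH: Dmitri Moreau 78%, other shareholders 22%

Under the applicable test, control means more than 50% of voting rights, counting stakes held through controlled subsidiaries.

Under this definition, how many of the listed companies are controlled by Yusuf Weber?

5

Yusuf holds 86% of Greywick, so Yusuf controls Greywick.
Greywick and Yusuf together hold 11% + 72% = 83% of Auriga, so Yusuf controls Auriga.
Greywick holds 70% of Lumen, so Yusuf controls Lumen.
Yusuf holds 90% of Brightwater, so Yusuf controls Brightwater.
Brightwater holds 80% of Ridgeback, so Yusuf controls Ridgeback.
No other company's threshold is met.
Yusuf controls 5 companies.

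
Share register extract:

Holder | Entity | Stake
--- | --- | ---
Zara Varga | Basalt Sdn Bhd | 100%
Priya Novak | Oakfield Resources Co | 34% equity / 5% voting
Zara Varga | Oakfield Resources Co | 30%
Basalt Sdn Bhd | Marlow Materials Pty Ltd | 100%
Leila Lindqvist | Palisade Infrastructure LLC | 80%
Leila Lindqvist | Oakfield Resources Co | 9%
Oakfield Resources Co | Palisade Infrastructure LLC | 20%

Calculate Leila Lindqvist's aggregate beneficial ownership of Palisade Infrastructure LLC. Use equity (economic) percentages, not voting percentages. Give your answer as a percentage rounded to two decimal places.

81.80%

Leila reaches Palisade along 2 paths.
Direct stake: 80% = 80%.
Via Oakfield: 9% × 20% = 1.8%.
Total: 80% + 1.8% = 81.8%.
Rounded: 81.80%.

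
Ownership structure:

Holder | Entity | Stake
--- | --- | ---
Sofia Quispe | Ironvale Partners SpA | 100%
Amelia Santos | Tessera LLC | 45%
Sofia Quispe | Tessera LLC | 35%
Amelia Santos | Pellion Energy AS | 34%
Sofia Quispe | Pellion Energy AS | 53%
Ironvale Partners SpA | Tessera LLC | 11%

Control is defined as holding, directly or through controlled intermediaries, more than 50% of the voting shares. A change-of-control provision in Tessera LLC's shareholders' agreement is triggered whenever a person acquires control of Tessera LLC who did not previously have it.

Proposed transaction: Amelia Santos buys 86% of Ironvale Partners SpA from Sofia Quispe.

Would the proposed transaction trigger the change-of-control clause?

Yes

The purchase adds only to Amelia's holdings (Sofia's stake shrinks), so Amelia is the only person who could newly come to control Tessera.
Amelia's largest direct stake is 45% in Tessera, which does not meet the threshold, so Amelia controls no company.
In Tessera, Amelia's side holds only 45%, not > 50%.
So before the transaction, Amelia does not control Tessera.
After the purchase, Amelia holds 86% of Ironvale directly, and Sofia's stake falls to 14%.
Amelia holds 86% of Ironvale, so Amelia controls Ironvale.
Amelia and Ironvale together hold 45% + 11% = 56% of Tessera, so Amelia controls Tessera.
Amelia did not control Tessera before and does after, so the clause is triggered.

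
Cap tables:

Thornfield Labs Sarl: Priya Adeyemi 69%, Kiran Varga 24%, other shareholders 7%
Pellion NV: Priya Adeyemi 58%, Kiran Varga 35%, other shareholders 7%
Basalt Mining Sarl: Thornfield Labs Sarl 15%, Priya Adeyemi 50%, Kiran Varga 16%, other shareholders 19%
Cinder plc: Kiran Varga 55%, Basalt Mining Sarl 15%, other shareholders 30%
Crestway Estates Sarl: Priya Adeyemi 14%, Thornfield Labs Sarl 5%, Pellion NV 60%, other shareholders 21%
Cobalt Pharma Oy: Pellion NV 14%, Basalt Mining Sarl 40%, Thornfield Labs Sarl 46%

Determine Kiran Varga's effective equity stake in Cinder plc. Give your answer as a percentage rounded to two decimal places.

Kiran reaches Cinder along 3 paths.
Direct stake: 55% = 55%.
Via Thornfield → Basalt: 24% × 15% × 15% = 0.54%.
Via Basalt: 16% × 15% = 2.4%.
Total: 55% + 0.54% + 2.4% = 57.94%.

57.94%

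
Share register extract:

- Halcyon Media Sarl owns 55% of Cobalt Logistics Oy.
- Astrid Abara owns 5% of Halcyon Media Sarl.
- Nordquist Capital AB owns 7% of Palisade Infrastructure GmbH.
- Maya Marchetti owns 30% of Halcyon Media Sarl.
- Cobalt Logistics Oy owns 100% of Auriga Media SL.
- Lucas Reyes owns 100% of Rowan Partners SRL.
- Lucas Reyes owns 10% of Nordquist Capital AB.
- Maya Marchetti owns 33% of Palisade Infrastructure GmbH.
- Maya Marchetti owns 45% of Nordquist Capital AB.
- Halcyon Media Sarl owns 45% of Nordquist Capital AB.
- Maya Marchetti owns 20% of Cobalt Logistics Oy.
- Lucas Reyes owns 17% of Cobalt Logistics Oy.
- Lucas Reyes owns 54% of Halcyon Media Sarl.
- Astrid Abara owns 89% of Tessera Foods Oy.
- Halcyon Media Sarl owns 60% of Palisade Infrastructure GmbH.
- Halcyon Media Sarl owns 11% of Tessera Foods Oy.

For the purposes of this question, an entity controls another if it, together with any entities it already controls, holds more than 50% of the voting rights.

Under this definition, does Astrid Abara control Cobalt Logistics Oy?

No

Astrid holds 89% of Tessera, so Astrid controls Tessera.
Neither Astrid nor any entity Astrid controls holds any voting interest in Cobalt.
So Astrid does not control Cobalt.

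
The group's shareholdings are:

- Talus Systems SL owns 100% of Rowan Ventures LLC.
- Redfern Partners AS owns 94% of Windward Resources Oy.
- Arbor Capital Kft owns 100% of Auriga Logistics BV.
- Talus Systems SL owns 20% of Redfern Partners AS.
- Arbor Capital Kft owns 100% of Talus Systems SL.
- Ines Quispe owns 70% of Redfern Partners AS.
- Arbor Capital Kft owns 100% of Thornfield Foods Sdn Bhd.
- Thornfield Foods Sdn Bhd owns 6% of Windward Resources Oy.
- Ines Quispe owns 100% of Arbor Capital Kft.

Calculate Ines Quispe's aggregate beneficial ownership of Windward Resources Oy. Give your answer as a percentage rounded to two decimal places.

Ines reaches Windward along 3 paths.
Via Redfern: 70% × 94% = 65.8%.
Via Arbor → Talus → Redfern: 100% × 100% × 20% × 94% = 18.8%.
Via Arbor → Thornfield: 100% × 100% × 6% = 6%.
Total: 65.8% + 18.8% + 6% = 90.6%.
Rounded: 90.60%.

90.60%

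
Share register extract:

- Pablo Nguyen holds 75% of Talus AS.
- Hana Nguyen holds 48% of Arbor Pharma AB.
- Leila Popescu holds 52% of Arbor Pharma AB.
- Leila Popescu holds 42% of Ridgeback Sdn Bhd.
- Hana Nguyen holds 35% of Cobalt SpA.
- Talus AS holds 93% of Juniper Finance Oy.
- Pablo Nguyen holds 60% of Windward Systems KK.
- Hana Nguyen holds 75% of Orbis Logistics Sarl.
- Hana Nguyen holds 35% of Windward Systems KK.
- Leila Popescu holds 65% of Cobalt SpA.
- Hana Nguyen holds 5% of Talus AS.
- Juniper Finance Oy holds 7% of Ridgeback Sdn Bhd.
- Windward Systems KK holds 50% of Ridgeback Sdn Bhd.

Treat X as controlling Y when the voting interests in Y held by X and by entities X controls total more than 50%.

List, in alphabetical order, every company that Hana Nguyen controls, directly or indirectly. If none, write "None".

Orbis Logistics Sarl

Hana holds 75% of Orbis, so Hana controls Orbis.
No other company's threshold is met.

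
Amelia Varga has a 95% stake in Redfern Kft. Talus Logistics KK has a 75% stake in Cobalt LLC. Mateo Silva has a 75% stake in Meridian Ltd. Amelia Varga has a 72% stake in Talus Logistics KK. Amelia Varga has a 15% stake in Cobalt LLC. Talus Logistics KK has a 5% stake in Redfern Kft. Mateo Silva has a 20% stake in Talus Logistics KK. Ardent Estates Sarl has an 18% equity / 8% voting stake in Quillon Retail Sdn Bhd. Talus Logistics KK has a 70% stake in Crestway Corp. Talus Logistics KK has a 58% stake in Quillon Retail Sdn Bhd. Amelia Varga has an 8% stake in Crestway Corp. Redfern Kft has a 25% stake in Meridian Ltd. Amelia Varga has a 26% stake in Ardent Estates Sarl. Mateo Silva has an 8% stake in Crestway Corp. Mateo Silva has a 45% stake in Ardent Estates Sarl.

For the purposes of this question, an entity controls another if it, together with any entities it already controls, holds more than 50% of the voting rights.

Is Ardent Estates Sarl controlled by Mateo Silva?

No

Mateo holds 75% of Meridian, so Mateo controls Meridian.
In Ardent, Mateo's side holds only 45%, not > 50%.
So Mateo does not control Ardent.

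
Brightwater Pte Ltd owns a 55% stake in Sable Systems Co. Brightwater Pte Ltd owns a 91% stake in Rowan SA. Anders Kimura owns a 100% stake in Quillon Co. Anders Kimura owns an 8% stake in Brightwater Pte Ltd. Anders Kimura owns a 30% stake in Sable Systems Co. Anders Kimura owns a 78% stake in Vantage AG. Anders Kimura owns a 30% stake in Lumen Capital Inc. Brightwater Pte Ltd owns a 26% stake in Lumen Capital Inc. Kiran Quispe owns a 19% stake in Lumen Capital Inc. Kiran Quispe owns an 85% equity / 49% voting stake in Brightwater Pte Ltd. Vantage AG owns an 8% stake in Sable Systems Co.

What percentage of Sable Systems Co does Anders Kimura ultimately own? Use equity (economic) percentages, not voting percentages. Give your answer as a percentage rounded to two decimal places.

40.64%

Anders reaches Sable along 3 paths.
Via Brightwater: 8% × 55% = 4.4%.
Direct stake: 30% = 30%.
Via Vantage: 78% × 8% = 6.24%.
Total: 4.4% + 30% + 6.24% = 40.64%.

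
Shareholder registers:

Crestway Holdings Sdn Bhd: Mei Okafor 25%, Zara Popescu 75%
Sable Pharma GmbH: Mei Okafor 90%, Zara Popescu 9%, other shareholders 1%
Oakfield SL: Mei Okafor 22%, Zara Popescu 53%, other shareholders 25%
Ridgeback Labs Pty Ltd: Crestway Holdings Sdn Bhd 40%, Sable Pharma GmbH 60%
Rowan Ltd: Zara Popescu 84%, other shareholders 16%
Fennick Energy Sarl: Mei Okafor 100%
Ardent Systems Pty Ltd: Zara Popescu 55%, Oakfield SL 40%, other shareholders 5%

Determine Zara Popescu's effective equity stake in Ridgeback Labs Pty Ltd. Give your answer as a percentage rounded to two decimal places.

Zara reaches Ridgeback along 2 paths.
Via Crestway: 75% × 40% = 30%.
Via Sable: 9% × 60% = 5.4%.
Total: 30% + 5.4% = 35.4%.
Rounded: 35.40%.

35.40%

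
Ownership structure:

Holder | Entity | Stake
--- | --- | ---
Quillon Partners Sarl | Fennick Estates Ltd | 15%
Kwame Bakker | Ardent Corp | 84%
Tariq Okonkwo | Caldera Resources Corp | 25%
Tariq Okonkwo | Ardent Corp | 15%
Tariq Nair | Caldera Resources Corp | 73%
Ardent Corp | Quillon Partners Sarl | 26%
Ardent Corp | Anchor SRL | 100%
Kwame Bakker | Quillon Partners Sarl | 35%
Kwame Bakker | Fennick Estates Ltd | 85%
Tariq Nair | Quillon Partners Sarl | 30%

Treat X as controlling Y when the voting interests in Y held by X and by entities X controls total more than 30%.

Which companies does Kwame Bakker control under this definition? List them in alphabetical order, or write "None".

Anchor SRL, Ardent Corp, Fennick Estates Ltd, Quillon Partners Sarl

Kwame holds 84% of Ardent, so Kwame controls Ardent.
Kwame and Ardent together hold 35% + 26% = 61% of Quillon, so Kwame controls Quillon.
Quillon and Kwame together hold 15% + 85% = 100% of Fennick, so Kwame controls Fennick.
Ardent holds 100% of Anchor, so Kwame controls Anchor.
No other company's threshold is met.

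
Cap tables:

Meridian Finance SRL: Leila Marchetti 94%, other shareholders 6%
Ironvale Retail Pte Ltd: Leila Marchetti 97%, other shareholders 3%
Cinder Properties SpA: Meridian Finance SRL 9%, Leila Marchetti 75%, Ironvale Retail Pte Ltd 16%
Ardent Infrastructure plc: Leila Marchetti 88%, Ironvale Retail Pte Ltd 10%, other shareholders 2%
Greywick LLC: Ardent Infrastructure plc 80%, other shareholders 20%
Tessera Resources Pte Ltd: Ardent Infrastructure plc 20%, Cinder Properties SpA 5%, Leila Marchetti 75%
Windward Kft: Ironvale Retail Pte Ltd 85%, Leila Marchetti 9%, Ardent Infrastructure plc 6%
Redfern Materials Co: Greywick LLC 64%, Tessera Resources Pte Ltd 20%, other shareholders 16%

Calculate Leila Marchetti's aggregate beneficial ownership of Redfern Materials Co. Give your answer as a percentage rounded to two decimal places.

Leila reaches Redfern along 8 paths.
Via Ardent → Greywick: 88% × 80% × 64% = 45.056%.
Via Ironvale → Ardent → Greywick: 97% × 10% × 80% × 64% = 4.9664%.
Via Ardent → Tessera: 88% × 20% × 20% = 3.52%.
Via Ironvale → Ardent → Tessera: 97% × 10% × 20% × 20% = 0.388%.
Via Meridian → Cinder → Tessera: 94% × 9% × 5% × 20% = 0.0846%.
Via Cinder → Tessera: 75% × 5% × 20% = 0.75%.
Via Ironvale → Cinder → Tessera: 97% × 16% × 5% × 20% = 0.1552%.
Via Tessera: 75% × 20% = 15%.
Total: 45.056% + 4.9664% + 3.52% + 0.388% + 0.0846% + 0.75% + 0.1552% + 15% = 69.9202%.
Rounded: 69.92%.

69.92%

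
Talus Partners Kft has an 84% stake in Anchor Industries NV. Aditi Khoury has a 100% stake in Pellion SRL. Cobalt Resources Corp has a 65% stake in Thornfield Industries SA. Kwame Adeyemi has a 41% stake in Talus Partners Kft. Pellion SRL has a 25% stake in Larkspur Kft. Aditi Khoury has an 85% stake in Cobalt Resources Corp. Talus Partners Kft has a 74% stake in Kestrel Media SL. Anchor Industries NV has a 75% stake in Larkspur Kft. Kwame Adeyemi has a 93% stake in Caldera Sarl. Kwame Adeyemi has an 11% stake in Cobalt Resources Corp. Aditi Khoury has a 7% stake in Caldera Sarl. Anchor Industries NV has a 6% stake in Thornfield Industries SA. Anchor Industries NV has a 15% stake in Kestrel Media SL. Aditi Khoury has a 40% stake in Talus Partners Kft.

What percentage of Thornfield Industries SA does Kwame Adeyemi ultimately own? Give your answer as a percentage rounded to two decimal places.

9.22%

Kwame reaches Thornfield along 2 paths.
Via Talus → Anchor: 41% × 84% × 6% = 2.0664%.
Via Cobalt: 11% × 65% = 7.15%.
Total: 2.0664% + 7.15% = 9.2164%.
Rounded: 9.22%.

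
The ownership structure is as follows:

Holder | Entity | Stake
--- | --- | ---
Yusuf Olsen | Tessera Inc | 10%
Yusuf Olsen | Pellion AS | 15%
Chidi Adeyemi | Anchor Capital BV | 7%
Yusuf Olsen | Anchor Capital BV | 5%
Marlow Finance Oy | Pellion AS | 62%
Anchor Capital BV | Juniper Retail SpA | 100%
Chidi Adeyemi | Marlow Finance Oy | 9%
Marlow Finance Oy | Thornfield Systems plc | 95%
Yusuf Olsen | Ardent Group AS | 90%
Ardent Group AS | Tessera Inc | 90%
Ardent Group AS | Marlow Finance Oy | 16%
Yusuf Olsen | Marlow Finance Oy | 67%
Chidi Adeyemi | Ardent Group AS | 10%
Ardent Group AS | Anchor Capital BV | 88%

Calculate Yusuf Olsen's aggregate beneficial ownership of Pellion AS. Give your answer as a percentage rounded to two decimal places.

Yusuf reaches Pellion along 3 paths.
Direct stake: 15% = 15%.
Via Marlow: 67% × 62% = 41.54%.
Via Ardent → Marlow: 90% × 16% × 62% = 8.928%.
Total: 15% + 41.54% + 8.928% = 65.468%.
Rounded: 65.47%.

65.47%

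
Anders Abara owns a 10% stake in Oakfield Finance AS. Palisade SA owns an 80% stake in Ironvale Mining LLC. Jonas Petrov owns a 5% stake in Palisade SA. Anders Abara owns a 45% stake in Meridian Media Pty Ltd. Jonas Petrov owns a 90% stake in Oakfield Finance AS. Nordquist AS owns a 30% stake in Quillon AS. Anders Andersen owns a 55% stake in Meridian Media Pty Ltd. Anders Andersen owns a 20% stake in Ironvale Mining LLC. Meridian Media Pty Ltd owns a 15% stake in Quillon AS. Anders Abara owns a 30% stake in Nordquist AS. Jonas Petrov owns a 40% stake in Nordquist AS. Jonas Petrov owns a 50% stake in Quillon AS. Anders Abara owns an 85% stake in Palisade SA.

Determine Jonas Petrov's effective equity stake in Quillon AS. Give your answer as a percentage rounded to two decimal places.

62.00%

Jonas reaches Quillon along 2 paths.
Direct stake: 50% = 50%.
Via Nordquist: 40% × 30% = 12%.
Total: 50% + 12% = 62%.
Rounded: 62.00%.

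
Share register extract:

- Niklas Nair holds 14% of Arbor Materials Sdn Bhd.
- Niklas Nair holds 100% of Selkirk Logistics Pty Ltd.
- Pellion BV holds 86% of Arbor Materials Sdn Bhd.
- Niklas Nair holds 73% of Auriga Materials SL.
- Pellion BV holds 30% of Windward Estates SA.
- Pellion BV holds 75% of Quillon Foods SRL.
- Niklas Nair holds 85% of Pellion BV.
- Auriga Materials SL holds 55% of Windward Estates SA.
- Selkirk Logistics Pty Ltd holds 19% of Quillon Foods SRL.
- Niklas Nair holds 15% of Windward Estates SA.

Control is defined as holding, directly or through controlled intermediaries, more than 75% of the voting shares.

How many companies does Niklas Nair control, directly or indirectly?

4

Niklas holds 85% of Pellion, so Niklas controls Pellion.
Niklas holds 100% of Selkirk, so Niklas controls Selkirk.
Pellion and Niklas together hold 86% + 14% = 100% of Arbor, so Niklas controls Arbor.
Pellion and Selkirk together hold 75% + 19% = 94% of Quillon, so Niklas controls Quillon.
No other company's threshold is met.
Niklas controls 4 companies.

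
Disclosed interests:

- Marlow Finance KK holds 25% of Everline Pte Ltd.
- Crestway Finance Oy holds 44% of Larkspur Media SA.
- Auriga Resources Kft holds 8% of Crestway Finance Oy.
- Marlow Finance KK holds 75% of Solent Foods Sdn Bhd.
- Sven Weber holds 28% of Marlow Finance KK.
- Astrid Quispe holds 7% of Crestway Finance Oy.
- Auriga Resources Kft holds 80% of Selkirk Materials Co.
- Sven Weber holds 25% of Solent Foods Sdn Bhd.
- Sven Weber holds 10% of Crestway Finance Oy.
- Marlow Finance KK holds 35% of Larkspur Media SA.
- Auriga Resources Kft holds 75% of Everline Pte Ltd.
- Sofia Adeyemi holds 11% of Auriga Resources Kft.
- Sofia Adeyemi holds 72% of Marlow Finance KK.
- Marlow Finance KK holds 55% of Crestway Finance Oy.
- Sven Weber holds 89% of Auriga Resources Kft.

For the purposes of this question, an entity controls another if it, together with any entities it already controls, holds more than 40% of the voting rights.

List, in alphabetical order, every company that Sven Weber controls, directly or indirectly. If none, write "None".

Sven holds 89% of Auriga, so Sven controls Auriga.
Auriga holds 75% of Everline, so Sven controls Everline.
Auriga holds 80% of Selkirk, so Sven controls Selkirk.
No other company's threshold is met.

Auriga Resources Kft, Everline Pte Ltd, Selkirk Materials Co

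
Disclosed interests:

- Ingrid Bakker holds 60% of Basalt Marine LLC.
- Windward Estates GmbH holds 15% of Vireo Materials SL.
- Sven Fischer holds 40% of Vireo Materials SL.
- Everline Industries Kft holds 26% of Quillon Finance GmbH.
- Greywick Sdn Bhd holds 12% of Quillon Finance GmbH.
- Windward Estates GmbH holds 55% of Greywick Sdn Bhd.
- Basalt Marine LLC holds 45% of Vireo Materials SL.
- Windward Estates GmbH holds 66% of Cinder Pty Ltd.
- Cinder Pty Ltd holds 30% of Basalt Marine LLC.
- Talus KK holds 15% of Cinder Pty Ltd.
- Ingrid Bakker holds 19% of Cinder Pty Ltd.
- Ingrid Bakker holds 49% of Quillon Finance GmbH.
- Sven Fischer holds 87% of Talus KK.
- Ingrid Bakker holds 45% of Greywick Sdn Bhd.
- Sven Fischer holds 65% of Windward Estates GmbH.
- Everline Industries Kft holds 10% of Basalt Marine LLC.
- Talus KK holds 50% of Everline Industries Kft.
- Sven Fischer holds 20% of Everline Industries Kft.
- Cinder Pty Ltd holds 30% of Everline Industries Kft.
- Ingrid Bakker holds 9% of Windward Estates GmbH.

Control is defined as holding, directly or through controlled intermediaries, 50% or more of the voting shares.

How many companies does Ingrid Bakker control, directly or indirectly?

Ingrid holds 60% of Basalt, so Ingrid controls Basalt.
No other company's threshold is met.
Ingrid controls 1 company.

1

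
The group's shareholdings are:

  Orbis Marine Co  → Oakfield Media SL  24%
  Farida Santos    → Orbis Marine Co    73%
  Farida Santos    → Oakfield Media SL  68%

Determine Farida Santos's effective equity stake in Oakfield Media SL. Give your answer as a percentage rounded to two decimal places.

Farida reaches Oakfield along 2 paths.
Via Orbis: 73% × 24% = 17.52%.
Direct stake: 68% = 68%.
Total: 17.52% + 68% = 85.52%.

85.52%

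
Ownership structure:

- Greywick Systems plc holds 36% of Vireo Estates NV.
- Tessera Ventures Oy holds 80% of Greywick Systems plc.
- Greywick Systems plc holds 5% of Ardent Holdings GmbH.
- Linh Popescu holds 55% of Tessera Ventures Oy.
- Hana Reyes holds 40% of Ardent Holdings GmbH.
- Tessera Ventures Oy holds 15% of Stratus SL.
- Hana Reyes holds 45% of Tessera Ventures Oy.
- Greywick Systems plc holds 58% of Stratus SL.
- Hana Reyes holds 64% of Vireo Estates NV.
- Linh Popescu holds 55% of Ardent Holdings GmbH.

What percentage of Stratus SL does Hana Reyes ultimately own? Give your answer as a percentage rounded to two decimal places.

27.63%

Hana reaches Stratus along 2 paths.
Via Tessera: 45% × 15% = 6.75%.
Via Tessera → Greywick: 45% × 80% × 58% = 20.88%.
Total: 6.75% + 20.88% = 27.63%.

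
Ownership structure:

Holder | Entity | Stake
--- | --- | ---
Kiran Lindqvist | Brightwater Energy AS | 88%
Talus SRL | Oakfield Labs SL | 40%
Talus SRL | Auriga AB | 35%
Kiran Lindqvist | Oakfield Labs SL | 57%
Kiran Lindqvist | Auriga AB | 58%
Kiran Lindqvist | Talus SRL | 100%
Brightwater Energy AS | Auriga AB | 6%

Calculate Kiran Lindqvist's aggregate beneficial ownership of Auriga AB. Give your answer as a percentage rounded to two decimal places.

Kiran reaches Auriga along 3 paths.
Via Talus: 100% × 35% = 35%.
Direct stake: 58% = 58%.
Via Brightwater: 88% × 6% = 5.28%.
Total: 35% + 58% + 5.28% = 98.28%.

98.28%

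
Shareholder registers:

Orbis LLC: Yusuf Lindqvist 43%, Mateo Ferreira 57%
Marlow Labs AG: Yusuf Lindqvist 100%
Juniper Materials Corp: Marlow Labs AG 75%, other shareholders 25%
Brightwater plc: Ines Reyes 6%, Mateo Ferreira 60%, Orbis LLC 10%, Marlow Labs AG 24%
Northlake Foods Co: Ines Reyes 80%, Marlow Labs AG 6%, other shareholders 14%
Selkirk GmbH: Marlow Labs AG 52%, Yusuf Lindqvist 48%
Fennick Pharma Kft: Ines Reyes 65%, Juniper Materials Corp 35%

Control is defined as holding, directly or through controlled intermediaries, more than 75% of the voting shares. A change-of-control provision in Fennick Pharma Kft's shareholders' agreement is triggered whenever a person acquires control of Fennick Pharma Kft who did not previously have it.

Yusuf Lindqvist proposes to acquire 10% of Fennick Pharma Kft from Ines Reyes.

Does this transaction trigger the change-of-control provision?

No

The purchase adds only to Yusuf's holdings (Ines's stake shrinks), so Yusuf is the only person who could newly come to control Fennick.
Yusuf holds 100% of Marlow, so Yusuf controls Marlow.
Marlow and Yusuf together hold 52% + 48% = 100% of Selkirk, so Yusuf controls Selkirk.
Neither Yusuf nor any entity Yusuf controls holds any voting interest in Fennick.
So before the transaction, Yusuf does not control Fennick.
After the purchase, Yusuf holds 10% of Fennick directly, and Ines's stake falls to 55%.
After the transaction, Yusuf's side holds 10% of Fennick, not > 75%, so Yusuf still does not control Fennick.
No new person acquires control, so the clause is not triggered.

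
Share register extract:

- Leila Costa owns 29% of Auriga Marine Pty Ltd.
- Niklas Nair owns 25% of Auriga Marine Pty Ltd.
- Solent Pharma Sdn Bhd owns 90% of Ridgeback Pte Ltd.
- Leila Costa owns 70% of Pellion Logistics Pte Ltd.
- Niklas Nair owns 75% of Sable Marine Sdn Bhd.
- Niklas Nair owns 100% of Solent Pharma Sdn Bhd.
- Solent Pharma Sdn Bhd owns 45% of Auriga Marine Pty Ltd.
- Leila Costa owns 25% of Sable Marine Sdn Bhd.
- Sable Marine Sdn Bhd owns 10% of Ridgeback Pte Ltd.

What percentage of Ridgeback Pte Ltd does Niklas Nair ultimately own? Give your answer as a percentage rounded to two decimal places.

97.50%

Niklas reaches Ridgeback along 2 paths.
Via Solent: 100% × 90% = 90%.
Via Sable: 75% × 10% = 7.5%.
Total: 90% + 7.5% = 97.5%.
Rounded: 97.50%.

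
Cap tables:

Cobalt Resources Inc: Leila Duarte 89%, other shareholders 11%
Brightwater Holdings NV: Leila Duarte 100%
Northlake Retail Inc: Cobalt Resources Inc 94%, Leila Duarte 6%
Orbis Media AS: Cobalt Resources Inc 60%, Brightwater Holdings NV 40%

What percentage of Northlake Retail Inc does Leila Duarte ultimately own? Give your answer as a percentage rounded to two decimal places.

Leila reaches Northlake along 2 paths.
Via Cobalt: 89% × 94% = 83.66%.
Direct stake: 6% = 6%.
Total: 83.66% + 6% = 89.66%.

89.66%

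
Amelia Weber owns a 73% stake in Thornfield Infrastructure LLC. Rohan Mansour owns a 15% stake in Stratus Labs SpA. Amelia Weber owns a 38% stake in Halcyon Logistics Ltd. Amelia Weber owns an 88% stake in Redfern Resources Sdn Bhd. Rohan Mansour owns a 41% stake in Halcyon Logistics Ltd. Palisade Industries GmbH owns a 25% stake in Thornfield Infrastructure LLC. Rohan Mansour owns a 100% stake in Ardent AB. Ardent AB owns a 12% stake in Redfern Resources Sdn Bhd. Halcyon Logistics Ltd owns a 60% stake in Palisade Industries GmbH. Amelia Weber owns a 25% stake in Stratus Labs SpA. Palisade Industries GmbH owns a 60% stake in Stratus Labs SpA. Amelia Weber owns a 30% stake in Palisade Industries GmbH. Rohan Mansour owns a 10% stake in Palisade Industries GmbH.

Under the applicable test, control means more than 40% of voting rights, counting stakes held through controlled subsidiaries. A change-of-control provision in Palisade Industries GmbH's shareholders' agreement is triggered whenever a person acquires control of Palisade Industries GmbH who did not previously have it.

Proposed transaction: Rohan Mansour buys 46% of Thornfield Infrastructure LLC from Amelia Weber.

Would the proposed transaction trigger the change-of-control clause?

No

The purchase adds only to Rohan's holdings (Amelia's stake shrinks), so Rohan is the only person who could newly come to control Palisade.
Rohan holds 41% of Halcyon, so Rohan controls Halcyon.
Rohan and Halcyon together hold 10% + 60% = 70% of Palisade, so Rohan controls Palisade.
So Rohan already controls Palisade before the transaction.
After the purchase, Rohan holds 46% of Thornfield directly, and Amelia's stake falls to 27%.
Rohan controlled Palisade already, so this is not a new person acquiring control; every other person's position is unchanged or reduced.
No new person acquires control, so the clause is not triggered.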